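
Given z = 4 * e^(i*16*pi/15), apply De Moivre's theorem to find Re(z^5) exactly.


Step 1: By De Moivre's theorem, z^5 = 4^5 * e^(i*5*16*pi/15) = 1024 * (cos(16*pi/3) + i*sin(16*pi/3))
Step 2: |z|^5 = 4^5 = 1024
Step 3: Reduce the angle mod 2*pi: 16*pi/3 - 4*pi = 4*pi/3
Step 4: cos(4*pi/3) = -1/2
Step 5: Re(z^5) = 1024 * (-1/2) = -512

-512


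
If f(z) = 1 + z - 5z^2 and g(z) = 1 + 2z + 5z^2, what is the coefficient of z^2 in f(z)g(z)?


Step 1: z^2 term in f*g comes from: (1)*(5z^2) + (z)*(2z) + (-5z^2)*(1)
Step 2: = 5 + 2 - 5
Step 3: = 2

2


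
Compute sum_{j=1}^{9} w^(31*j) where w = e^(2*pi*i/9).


Step 1: The sum sum_{j=1}^{n} w^(k*j) equals n if n | k, else 0.
Step 2: Here n = 9, k = 31
Step 3: Does n divide k? 9 | 31 -> False
Step 4: Sum = 0

0


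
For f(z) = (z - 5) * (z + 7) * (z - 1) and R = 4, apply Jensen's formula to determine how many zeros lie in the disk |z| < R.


Jensen's formula: (1/2pi)*integral log|f(Re^it)|dt = log|f(0)| + sum_{|a_k|<R} log(R/|a_k|)
Step 1: f(0) = (-5) * 7 * (-1) = 35
Step 2: log|f(0)| = log|5| + log|-7| + log|1| = 3.5553
Step 3: Zeros inside |z| < 4: 1
Step 4: Jensen sum = log(4/1) = 1.3863
Step 5: n(R) = number of terms in the Jensen sum = count of zeros inside |z| < 4 = 1

1


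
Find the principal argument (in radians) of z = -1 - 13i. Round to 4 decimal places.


Step 1: z = -1 - 13i
Step 2: arg(z) = atan2(-13, -1)
Step 3: arg(z) = -1.6476

-1.6476


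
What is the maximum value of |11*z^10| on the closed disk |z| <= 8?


Step 1: On |z| = 8, |f(z)| = 11 * |z|^10 = 11 * 8^10
Step 2: By maximum modulus principle, maximum is on boundary.
Step 3: Maximum = 11 * 1073741824 = 11811160064

11811160064


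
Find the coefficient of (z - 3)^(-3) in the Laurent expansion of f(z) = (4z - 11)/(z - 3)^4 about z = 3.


Step 1: Write the numerator in powers of (z - 3): 4z - 11 = 4(z - 3) + (4*3 - 11) = 4(z - 3) + 1
Step 2: Divide by (z - 3)^4: f(z) = (z - 3)^(-4) + 4(z - 3)^(-3)
Step 3: This finite sum is the Laurent series of f about z = 3.
Step 4: Coefficient of (z - 3)^(-3) = coefficient of (z - 3) in the re-centred numerator = 4

4


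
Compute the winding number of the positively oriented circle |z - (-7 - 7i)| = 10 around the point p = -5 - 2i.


Step 1: Center c = (-7, -7), radius = 10
Step 2: |p - c|^2 = 2^2 + 5^2 = 29
Step 3: r^2 = 100
Step 4: |p-c| < r so winding number = 1

1


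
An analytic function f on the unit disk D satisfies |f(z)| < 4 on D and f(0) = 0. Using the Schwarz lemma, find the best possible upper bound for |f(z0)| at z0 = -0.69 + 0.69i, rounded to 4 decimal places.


Step 1: g = f/4 maps D -> D with g(0) = 0, so by the Schwarz lemma |g(z)| <= |z|, i.e. |f(z)| <= 4|z|; this is sharp (f(z) = 4z).
Step 2: |z0|^2 = (-0.69)^2 + 0.69^2 = 0.9522
Step 3: |z0| = sqrt(0.9522) = 0.975807
Step 4: Best bound = 4 * |z0| = 4 * 0.975807 = 3.9032

3.9032


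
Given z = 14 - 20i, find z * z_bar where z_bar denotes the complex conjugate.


Step 1: conj(z) = 14 + 20i
Step 2: z * conj(z) = 14^2 + (-20)^2
Step 3: = 196 + 400 = 596

596


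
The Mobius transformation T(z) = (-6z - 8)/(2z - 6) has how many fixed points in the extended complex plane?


Step 1: Fixed points satisfy T(z) = z
Step 2: 2z^2 + 8 = 0
Step 3: Discriminant = 0^2 - 4*2*8 = -64
Step 4: Number of fixed points = 2

2


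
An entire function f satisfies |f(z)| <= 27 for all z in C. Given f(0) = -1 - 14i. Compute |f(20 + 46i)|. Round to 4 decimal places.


Step 1: By Liouville's theorem, a bounded entire function is constant.
Step 2: f(z) = f(0) = -1 - 14i for all z.
Step 3: |f(w)| = |-1 - 14i| = sqrt(1 + 196)
Step 4: = 14.0357

14.0357


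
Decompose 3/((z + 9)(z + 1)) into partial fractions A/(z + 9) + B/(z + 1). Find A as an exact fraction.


Step 1: Multiply both sides by (z + 9) and set z = -9
Step 2: A = 3 / (-9 + 1)
Step 3: A = 3 / (-8)
Step 4: A = -3/8

-3/8


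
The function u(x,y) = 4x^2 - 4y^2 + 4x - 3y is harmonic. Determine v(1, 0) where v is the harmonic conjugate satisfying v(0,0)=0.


Step 1: v_x = -u_y = 8y + 3
Step 2: v_y = u_x = 8x + 4
Step 3: v = 8xy + 3x + 4y + C
Step 4: v(0,0) = 0 => C = 0
Step 5: v(1, 0) = 3

3


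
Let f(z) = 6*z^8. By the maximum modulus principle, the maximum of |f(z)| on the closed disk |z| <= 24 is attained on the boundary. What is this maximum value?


Step 1: On |z| = 24, |f(z)| = 6 * |z|^8 = 6 * 24^8
Step 2: By maximum modulus principle, maximum is on boundary.
Step 3: Maximum = 6 * 110075314176 = 660451885056

660451885056


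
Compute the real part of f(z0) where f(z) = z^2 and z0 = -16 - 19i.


Step 1: z0 = -16 - 19i
Step 2: z0^2 = (-16)^2 - (-19)^2 + 608i
Step 3: real part = 256 - 361 = -105

-105


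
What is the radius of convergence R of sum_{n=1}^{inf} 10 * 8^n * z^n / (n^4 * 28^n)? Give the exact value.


Step 1: General term a_n = 10 * 8^n / (n^4 * 28^n)
Step 2: By the root test, |a_n|^(1/n) = 10^(1/n) * 8 / (n^(4/n) * 28) -> 8/28 as n -> infinity (since 10^(1/n) -> 1 and n^(4/n) -> 1)
Step 3: R = 1/lim|a_n|^(1/n) = 28/8 = 7/2

7/2


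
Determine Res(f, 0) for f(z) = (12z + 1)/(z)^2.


Step 1: Pole of order 2 at z = 0
Step 2: Res = lim d/dz [(z)^2 * f(z)] as z -> 0
Step 3: (z)^2 * f(z) = 12z + 1
Step 4: d/dz[12z + 1] = 12

12


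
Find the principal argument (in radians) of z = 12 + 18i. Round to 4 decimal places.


Step 1: z = 12 + 18i
Step 2: arg(z) = atan2(18, 12)
Step 3: arg(z) = 0.9828

0.9828


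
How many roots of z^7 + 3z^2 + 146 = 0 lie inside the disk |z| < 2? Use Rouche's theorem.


Step 1: On |z| = 2 the three terms have sizes |z^7| = 2^7 = 128, |3z^2| = 3*2^2 = 12, |146| = 146
Step 2: The dominant term is g(z) = 146; let h(z) = z^7 + 3z^2 so f = g + h
Step 3: On |z| = 2: |g| = 146 and |h| <= 128 + 12 = 140
Step 4: Since 146 > 140, |h| < |g| on |z| = 2, so by Rouche f has the same number of zeros as g inside |z| < 2
Step 5: g(z) = 146 is a nonzero constant with no zeros inside |z| < 2. Answer = 0

0


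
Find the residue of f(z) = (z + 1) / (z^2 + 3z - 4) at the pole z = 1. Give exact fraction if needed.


Step 1: Q(z) = z^2 + 3z - 4 = (z - 1)(z + 4)
Step 2: Q'(z) = 2z + 3
Step 3: Q'(1) = 5, P(1) = 2
Step 4: Res = P(1)/Q'(1) = 2/5 = 2/5

2/5


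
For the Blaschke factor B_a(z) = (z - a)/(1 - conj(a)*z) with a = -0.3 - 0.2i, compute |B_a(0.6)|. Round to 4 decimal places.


Step 1: Numerator z0 - a = 0.6 - (-0.3 - 0.2i) = 0.9 + 0.2i
Step 2: Denominator 1 - conj(a)*z0 = 1 - (-0.3 + 0.2i)*0.6 = 1.18 - 0.12i
Step 3: |z0 - a|^2 = 0.9^2 + 0.2^2 = 0.85; |1 - conj(a)*z0|^2 = 1.18^2 + (-0.12)^2 = 1.4068
Step 4: |B_a(0.6)| = sqrt(0.85 / 1.4068) = sqrt(0.604208)
Step 5: = 0.7773

0.7773


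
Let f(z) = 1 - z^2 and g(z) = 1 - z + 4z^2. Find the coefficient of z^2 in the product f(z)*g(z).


Step 1: z^2 term in f*g comes from: (1)*(4z^2) + (0)*(-z) + (-z^2)*(1)
Step 2: = 4 + 0 - 1
Step 3: = 3

3


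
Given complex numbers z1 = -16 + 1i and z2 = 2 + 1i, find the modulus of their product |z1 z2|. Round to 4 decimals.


Step 1: |z1| = sqrt((-16)^2 + 1^2) = sqrt(257)
Step 2: |z2| = sqrt(2^2 + 1^2) = sqrt(5)
Step 3: |z1*z2| = |z1|*|z2| = sqrt(257) * sqrt(5) = sqrt(257 * 5) = sqrt(1285)
Step 4: = 35.8469

35.8469


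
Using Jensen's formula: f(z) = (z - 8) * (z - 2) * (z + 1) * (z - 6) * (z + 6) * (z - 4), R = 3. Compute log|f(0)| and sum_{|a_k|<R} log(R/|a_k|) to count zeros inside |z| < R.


Jensen's formula: (1/2pi)*integral log|f(Re^it)|dt = log|f(0)| + sum_{|a_k|<R} log(R/|a_k|)
Step 1: f(0) = (-8) * (-2) * 1 * (-6) * 6 * (-4) = 2304
Step 2: log|f(0)| = log|8| + log|2| + log|-1| + log|6| + log|-6| + log|4| = 7.7424
Step 3: Zeros inside |z| < 3: 2, -1
Step 4: Jensen sum = log(3/2) + log(3/1) = 1.5041
Step 5: n(R) = number of terms in the Jensen sum = count of zeros inside |z| < 3 = 2

2


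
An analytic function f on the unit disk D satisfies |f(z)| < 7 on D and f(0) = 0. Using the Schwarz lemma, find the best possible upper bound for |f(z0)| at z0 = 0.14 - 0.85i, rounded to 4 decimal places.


Step 1: g = f/7 maps D -> D with g(0) = 0, so by the Schwarz lemma |g(z)| <= |z|, i.e. |f(z)| <= 7|z|; this is sharp (f(z) = 7z).
Step 2: |z0|^2 = 0.14^2 + (-0.85)^2 = 0.7421
Step 3: |z0| = sqrt(0.7421) = 0.861452
Step 4: Best bound = 7 * |z0| = 7 * 0.861452 = 6.0302

6.0302


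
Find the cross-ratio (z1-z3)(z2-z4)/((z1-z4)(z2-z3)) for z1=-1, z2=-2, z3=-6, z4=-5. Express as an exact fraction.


Step 1: (z1-z3)(z2-z4) = 5 * 3 = 15
Step 2: (z1-z4)(z2-z3) = 4 * 4 = 16
Step 3: Cross-ratio = 15/16 = 15/16

15/16


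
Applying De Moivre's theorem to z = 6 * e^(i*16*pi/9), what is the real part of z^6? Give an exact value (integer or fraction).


Step 1: By De Moivre's theorem, z^6 = 6^6 * e^(i*6*16*pi/9) = 46656 * (cos(32*pi/3) + i*sin(32*pi/3))
Step 2: |z|^6 = 6^6 = 46656
Step 3: Reduce the angle mod 2*pi: 32*pi/3 - 10*pi = 2*pi/3
Step 4: cos(2*pi/3) = -1/2
Step 5: Re(z^6) = 46656 * (-1/2) = -23328

-23328


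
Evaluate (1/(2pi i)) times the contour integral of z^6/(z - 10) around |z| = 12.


Step 1: f(z) = z^6, a = 10 is inside |z| = 12
Step 2: By Cauchy integral formula: (1/(2pi*i)) * integral = f(a)
Step 3: f(10) = 10^6 = 1000000

1000000


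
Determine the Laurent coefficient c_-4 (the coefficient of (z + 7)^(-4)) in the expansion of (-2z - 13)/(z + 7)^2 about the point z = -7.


Step 1: Write the numerator in powers of (z + 7): -2z - 13 = -2(z + 7) + (-2*(-7) - 13) = -2(z + 7) + 1
Step 2: Divide by (z + 7)^2: f(z) = (z + 7)^(-2) - 2(z + 7)^(-1)
Step 3: This finite sum is the Laurent series of f about z = -7.
Step 4: Only the powers -2 and -1 appear, so the coefficient of (z + 7)^(-4) = 0

0


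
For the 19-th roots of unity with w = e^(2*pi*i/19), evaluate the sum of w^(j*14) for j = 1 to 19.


Step 1: The sum sum_{j=1}^{n} w^(k*j) equals n if n | k, else 0.
Step 2: Here n = 19, k = 14
Step 3: Does n divide k? 19 | 14 -> False
Step 4: Sum = 0

0


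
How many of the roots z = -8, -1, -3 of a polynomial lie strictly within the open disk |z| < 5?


Step 1: Check each root:
  z = -8: |-8| = 8 >= 5
  z = -1: |-1| = 1 < 5
  z = -3: |-3| = 3 < 5
Step 2: Count = 2

2


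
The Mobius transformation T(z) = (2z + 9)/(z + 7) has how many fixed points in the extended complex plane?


Step 1: Fixed points satisfy T(z) = z
Step 2: z^2 + 5z - 9 = 0
Step 3: Discriminant = 5^2 - 4*1*(-9) = 61
Step 4: Number of fixed points = 2

2


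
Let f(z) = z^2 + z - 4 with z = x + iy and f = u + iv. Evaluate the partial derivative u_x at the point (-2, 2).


Step 1: f(z) = (x+iy)^2 + (x+iy) - 4
Step 2: u = (x^2 - y^2) + x - 4
Step 3: u_x = 2x + 1
Step 4: At (-2, 2): u_x = -4 + 1 = -3

-3


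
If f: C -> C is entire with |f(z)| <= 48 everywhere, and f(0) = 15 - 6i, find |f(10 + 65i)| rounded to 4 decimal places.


Step 1: By Liouville's theorem, a bounded entire function is constant.
Step 2: f(z) = f(0) = 15 - 6i for all z.
Step 3: |f(w)| = |15 - 6i| = sqrt(225 + 36)
Step 4: = 16.1555

16.1555


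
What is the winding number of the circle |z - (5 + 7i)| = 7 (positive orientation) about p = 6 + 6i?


Step 1: Center c = (5, 7), radius = 7
Step 2: |p - c|^2 = 1^2 + (-1)^2 = 2
Step 3: r^2 = 49
Step 4: |p-c| < r so winding number = 1

1


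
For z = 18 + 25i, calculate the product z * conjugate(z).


Step 1: conj(z) = 18 - 25i
Step 2: z * conj(z) = 18^2 + 25^2
Step 3: = 324 + 625 = 949

949


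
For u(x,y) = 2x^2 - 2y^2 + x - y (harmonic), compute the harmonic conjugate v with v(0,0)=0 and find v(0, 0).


Step 1: v_x = -u_y = 4y + 1
Step 2: v_y = u_x = 4x + 1
Step 3: v = 4xy + x + y + C
Step 4: v(0,0) = 0 => C = 0
Step 5: v(0, 0) = 0

0


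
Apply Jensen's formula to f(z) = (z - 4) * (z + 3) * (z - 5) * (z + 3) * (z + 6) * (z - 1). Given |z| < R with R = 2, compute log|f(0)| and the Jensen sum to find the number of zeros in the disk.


Jensen's formula: (1/2pi)*integral log|f(Re^it)|dt = log|f(0)| + sum_{|a_k|<R} log(R/|a_k|)
Step 1: f(0) = (-4) * 3 * (-5) * 3 * 6 * (-1) = -1080
Step 2: log|f(0)| = log|4| + log|-3| + log|5| + log|-3| + log|-6| + log|1| = 6.9847
Step 3: Zeros inside |z| < 2: 1
Step 4: Jensen sum = log(2/1) = 0.6931
Step 5: n(R) = number of terms in the Jensen sum = count of zeros inside |z| < 2 = 1

1


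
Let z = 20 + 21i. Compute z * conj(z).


Step 1: conj(z) = 20 - 21i
Step 2: z * conj(z) = 20^2 + 21^2
Step 3: = 400 + 441 = 841

841


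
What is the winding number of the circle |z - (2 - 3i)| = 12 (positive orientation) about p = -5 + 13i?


Step 1: Center c = (2, -3), radius = 12
Step 2: |p - c|^2 = (-7)^2 + 16^2 = 305
Step 3: r^2 = 144
Step 4: |p-c| > r so winding number = 0

0


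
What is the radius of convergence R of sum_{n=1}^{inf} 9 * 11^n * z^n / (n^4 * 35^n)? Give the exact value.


Step 1: General term a_n = 9 * 11^n / (n^4 * 35^n)
Step 2: By the root test, |a_n|^(1/n) = 9^(1/n) * 11 / (n^(4/n) * 35) -> 11/35 as n -> infinity (since 9^(1/n) -> 1 and n^(4/n) -> 1)
Step 3: R = 1/lim|a_n|^(1/n) = 35/11

35/11


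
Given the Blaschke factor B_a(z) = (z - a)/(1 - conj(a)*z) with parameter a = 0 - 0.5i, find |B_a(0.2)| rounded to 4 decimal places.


Step 1: Numerator z0 - a = 0.2 - (0 - 0.5i) = 0.2 + 0.5i
Step 2: Denominator 1 - conj(a)*z0 = 1 - (0 + 0.5i)*0.2 = 1 - 0.1i
Step 3: |z0 - a|^2 = 0.2^2 + 0.5^2 = 0.29; |1 - conj(a)*z0|^2 = 1^2 + (-0.1)^2 = 1.01
Step 4: |B_a(0.2)| = sqrt(0.29 / 1.01) = sqrt(0.287129)
Step 5: = 0.5358

0.5358


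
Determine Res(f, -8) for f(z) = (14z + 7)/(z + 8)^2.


Step 1: Pole of order 2 at z = -8
Step 2: Res = lim d/dz [(z + 8)^2 * f(z)] as z -> -8
Step 3: (z + 8)^2 * f(z) = 14z + 7
Step 4: d/dz[14z + 7] = 14

14


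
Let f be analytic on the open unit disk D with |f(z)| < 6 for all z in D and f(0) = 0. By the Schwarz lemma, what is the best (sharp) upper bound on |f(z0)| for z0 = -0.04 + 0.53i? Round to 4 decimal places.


Step 1: g = f/6 maps D -> D with g(0) = 0, so by the Schwarz lemma |g(z)| <= |z|, i.e. |f(z)| <= 6|z|; this is sharp (f(z) = 6z).
Step 2: |z0|^2 = (-0.04)^2 + 0.53^2 = 0.2825
Step 3: |z0| = sqrt(0.2825) = 0.531507
Step 4: Best bound = 6 * |z0| = 6 * 0.531507 = 3.189

3.189


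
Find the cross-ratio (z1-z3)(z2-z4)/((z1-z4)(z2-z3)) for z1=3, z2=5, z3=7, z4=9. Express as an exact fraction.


Step 1: (z1-z3)(z2-z4) = (-4) * (-4) = 16
Step 2: (z1-z4)(z2-z3) = (-6) * (-2) = 12
Step 3: Cross-ratio = 16/12 = 4/3

4/3


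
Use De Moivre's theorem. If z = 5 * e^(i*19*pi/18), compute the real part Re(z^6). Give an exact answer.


Step 1: By De Moivre's theorem, z^6 = 5^6 * e^(i*6*19*pi/18) = 15625 * (cos(19*pi/3) + i*sin(19*pi/3))
Step 2: |z|^6 = 5^6 = 15625
Step 3: Reduce the angle mod 2*pi: 19*pi/3 - 6*pi = pi/3
Step 4: cos(pi/3) = 1/2
Step 5: Re(z^6) = 15625 * 1/2 = 15625/2

15625/2


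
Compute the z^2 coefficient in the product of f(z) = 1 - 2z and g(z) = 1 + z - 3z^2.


Step 1: z^2 term in f*g comes from: (1)*(-3z^2) + (-2z)*(z) + (0)*(1)
Step 2: = -3 - 2 + 0
Step 3: = -5

-5


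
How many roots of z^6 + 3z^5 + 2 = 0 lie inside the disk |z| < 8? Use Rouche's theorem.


Step 1: On |z| = 8 the three terms have sizes |z^6| = 8^6 = 262144, |3z^5| = 3*8^5 = 98304, |2| = 2
Step 2: The dominant term is g(z) = z^6; let h(z) = 3z^5 + 2 so f = g + h
Step 3: On |z| = 8: |g| = 262144 and |h| <= 98304 + 2 = 98306
Step 4: Since 262144 > 98306, |h| < |g| on |z| = 8, so by Rouche f has the same number of zeros as g inside |z| < 8
Step 5: g(z) = z^6 has 6 zeros (all at the origin) inside |z| < 8. Answer = 6

6


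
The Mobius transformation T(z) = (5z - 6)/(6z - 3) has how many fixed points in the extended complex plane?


Step 1: Fixed points satisfy T(z) = z
Step 2: 6z^2 - 8z + 6 = 0
Step 3: Discriminant = (-8)^2 - 4*6*6 = -80
Step 4: Number of fixed points = 2

2


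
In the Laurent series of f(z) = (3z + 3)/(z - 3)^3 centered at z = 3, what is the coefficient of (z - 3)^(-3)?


Step 1: Write the numerator in powers of (z - 3): 3z + 3 = 3(z - 3) + (3*3 + 3) = 3(z - 3) + 12
Step 2: Divide by (z - 3)^3: f(z) = 12(z - 3)^(-3) + 3(z - 3)^(-2)
Step 3: This finite sum is the Laurent series of f about z = 3.
Step 4: Coefficient of (z - 3)^(-3) = 3*3 + 3 = 12

12


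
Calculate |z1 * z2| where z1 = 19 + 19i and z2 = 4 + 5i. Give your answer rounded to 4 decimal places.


Step 1: |z1| = sqrt(19^2 + 19^2) = sqrt(722)
Step 2: |z2| = sqrt(4^2 + 5^2) = sqrt(41)
Step 3: |z1*z2| = |z1|*|z2| = sqrt(722) * sqrt(41) = sqrt(722 * 41) = sqrt(29602)
Step 4: = 172.0523

172.0523


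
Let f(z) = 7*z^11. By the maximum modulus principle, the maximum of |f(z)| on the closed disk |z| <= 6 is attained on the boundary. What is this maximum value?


Step 1: On |z| = 6, |f(z)| = 7 * |z|^11 = 7 * 6^11
Step 2: By maximum modulus principle, maximum is on boundary.
Step 3: Maximum = 7 * 362797056 = 2539579392

2539579392


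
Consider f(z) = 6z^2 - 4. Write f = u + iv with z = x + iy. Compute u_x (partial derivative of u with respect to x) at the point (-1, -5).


Step 1: f(z) = 6(x+iy)^2 - 4
Step 2: u = 6(x^2 - y^2) - 4
Step 3: u_x = 12x + 0
Step 4: At (-1, -5): u_x = -12 + 0 = -12

-12


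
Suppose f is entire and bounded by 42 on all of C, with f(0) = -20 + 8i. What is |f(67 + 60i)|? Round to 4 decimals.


Step 1: By Liouville's theorem, a bounded entire function is constant.
Step 2: f(z) = f(0) = -20 + 8i for all z.
Step 3: |f(w)| = |-20 + 8i| = sqrt(400 + 64)
Step 4: = 21.5407

21.5407


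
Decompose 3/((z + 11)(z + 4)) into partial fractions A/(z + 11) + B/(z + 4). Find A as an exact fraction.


Step 1: Multiply both sides by (z + 11) and set z = -11
Step 2: A = 3 / (-11 + 4)
Step 3: A = 3 / (-7)
Step 4: A = -3/7

-3/7


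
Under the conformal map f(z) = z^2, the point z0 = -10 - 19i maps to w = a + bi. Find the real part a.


Step 1: z0 = -10 - 19i
Step 2: z0^2 = (-10)^2 - (-19)^2 + 380i
Step 3: real part = 100 - 361 = -261

-261


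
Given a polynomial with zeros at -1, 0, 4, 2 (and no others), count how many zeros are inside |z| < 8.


Step 1: Check each root:
  z = -1: |-1| = 1 < 8
  z = 0: |0| = 0 < 8
  z = 4: |4| = 4 < 8
  z = 2: |2| = 2 < 8
Step 2: Count = 4

4


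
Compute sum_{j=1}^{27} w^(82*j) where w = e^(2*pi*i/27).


Step 1: The sum sum_{j=1}^{n} w^(k*j) equals n if n | k, else 0.
Step 2: Here n = 27, k = 82
Step 3: Does n divide k? 27 | 82 -> False
Step 4: Sum = 0

0


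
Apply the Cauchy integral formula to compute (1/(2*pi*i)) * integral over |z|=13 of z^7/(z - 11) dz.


Step 1: f(z) = z^7, a = 11 is inside |z| = 13
Step 2: By Cauchy integral formula: (1/(2pi*i)) * integral = f(a)
Step 3: f(11) = 11^7 = 19487171

19487171


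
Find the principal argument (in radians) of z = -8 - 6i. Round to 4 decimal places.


Step 1: z = -8 - 6i
Step 2: arg(z) = atan2(-6, -8)
Step 3: arg(z) = -2.4981

-2.4981


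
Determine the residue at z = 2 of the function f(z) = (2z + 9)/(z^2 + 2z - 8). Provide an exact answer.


Step 1: Q(z) = z^2 + 2z - 8 = (z - 2)(z + 4)
Step 2: Q'(z) = 2z + 2
Step 3: Q'(2) = 6, P(2) = 13
Step 4: Res = P(2)/Q'(2) = 13/6 = 13/6

13/6


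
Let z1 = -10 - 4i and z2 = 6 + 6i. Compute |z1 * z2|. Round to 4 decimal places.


Step 1: |z1| = sqrt((-10)^2 + (-4)^2) = sqrt(116)
Step 2: |z2| = sqrt(6^2 + 6^2) = sqrt(72)
Step 3: |z1*z2| = |z1|*|z2| = sqrt(116) * sqrt(72) = sqrt(116 * 72) = sqrt(8352)
Step 4: = 91.3893

91.3893


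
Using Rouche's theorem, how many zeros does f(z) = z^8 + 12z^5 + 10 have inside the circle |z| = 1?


Step 1: On |z| = 1 the three terms have sizes |z^8| = 1^8 = 1, |12z^5| = 12*1^5 = 12, |10| = 10
Step 2: The dominant term is g(z) = 12z^5; let h(z) = z^8 + 10 so f = g + h
Step 3: On |z| = 1: |g| = 12 and |h| <= 1 + 10 = 11
Step 4: Since 12 > 11, |h| < |g| on |z| = 1, so by Rouche f has the same number of zeros as g inside |z| < 1
Step 5: g(z) = 12z^5 has 5 zeros (at the origin, multiplicity 5) inside |z| < 1. Answer = 5

5


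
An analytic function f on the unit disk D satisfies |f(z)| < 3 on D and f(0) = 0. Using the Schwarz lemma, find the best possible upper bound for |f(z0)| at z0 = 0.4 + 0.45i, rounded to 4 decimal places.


Step 1: g = f/3 maps D -> D with g(0) = 0, so by the Schwarz lemma |g(z)| <= |z|, i.e. |f(z)| <= 3|z|; this is sharp (f(z) = 3z).
Step 2: |z0|^2 = 0.4^2 + 0.45^2 = 0.3625
Step 3: |z0| = sqrt(0.3625) = 0.60208
Step 4: Best bound = 3 * |z0| = 3 * 0.60208 = 1.8062

1.8062


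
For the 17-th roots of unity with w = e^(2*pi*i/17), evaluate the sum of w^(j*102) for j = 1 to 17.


Step 1: The sum sum_{j=1}^{n} w^(k*j) equals n if n | k, else 0.
Step 2: Here n = 17, k = 102
Step 3: Does n divide k? 17 | 102 -> True
Step 4: Sum = 17

17


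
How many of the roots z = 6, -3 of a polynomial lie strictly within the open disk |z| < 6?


Step 1: Check each root:
  z = 6: |6| = 6 >= 6
  z = -3: |-3| = 3 < 6
Step 2: Count = 1

1


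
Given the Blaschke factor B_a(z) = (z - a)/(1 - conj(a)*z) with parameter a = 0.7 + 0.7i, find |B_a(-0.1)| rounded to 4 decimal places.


Step 1: Numerator z0 - a = -0.1 - (0.7 + 0.7i) = -0.8 - 0.7i
Step 2: Denominator 1 - conj(a)*z0 = 1 - (0.7 - 0.7i)*(-0.1) = 1.07 - 0.07i
Step 3: |z0 - a|^2 = (-0.8)^2 + (-0.7)^2 = 1.13; |1 - conj(a)*z0|^2 = 1.07^2 + (-0.07)^2 = 1.1498
Step 4: |B_a(-0.1)| = sqrt(1.13 / 1.1498) = sqrt(0.98278)
Step 5: = 0.9914

0.9914


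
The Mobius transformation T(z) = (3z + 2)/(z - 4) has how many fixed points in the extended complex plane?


Step 1: Fixed points satisfy T(z) = z
Step 2: z^2 - 7z - 2 = 0
Step 3: Discriminant = (-7)^2 - 4*1*(-2) = 57
Step 4: Number of fixed points = 2

2


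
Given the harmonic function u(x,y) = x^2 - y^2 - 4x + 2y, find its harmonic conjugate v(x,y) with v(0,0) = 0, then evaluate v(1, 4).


Step 1: v_x = -u_y = 2y - 2
Step 2: v_y = u_x = 2x - 4
Step 3: v = 2xy - 2x - 4y + C
Step 4: v(0,0) = 0 => C = 0
Step 5: v(1, 4) = -10

-10


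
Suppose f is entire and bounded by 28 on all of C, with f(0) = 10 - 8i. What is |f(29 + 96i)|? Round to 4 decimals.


Step 1: By Liouville's theorem, a bounded entire function is constant.
Step 2: f(z) = f(0) = 10 - 8i for all z.
Step 3: |f(w)| = |10 - 8i| = sqrt(100 + 64)
Step 4: = 12.8062

12.8062


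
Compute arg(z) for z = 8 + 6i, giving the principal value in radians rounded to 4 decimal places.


Step 1: z = 8 + 6i
Step 2: arg(z) = atan2(6, 8)
Step 3: arg(z) = 0.6435

0.6435


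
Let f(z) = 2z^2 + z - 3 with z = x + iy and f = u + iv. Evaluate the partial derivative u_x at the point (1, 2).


Step 1: f(z) = 2(x+iy)^2 + (x+iy) - 3
Step 2: u = 2(x^2 - y^2) + x - 3
Step 3: u_x = 4x + 1
Step 4: At (1, 2): u_x = 4 + 1 = 5

5


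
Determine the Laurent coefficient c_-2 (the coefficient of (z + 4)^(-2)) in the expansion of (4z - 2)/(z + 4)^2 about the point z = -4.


Step 1: Write the numerator in powers of (z + 4): 4z - 2 = 4(z + 4) + (4*(-4) - 2) = 4(z + 4) - 18
Step 2: Divide by (z + 4)^2: f(z) = -18(z + 4)^(-2) + 4(z + 4)^(-1)
Step 3: This finite sum is the Laurent series of f about z = -4.
Step 4: Coefficient of (z + 4)^(-2) = 4*(-4) - 2 = -18

-18


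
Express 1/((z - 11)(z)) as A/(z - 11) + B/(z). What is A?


Step 1: Multiply both sides by (z - 11) and set z = 11
Step 2: A = 1 / (11 - 0)
Step 3: A = 1 / 11
Step 4: A = 1/11

1/11


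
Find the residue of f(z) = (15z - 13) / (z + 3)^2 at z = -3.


Step 1: Pole of order 2 at z = -3
Step 2: Res = lim d/dz [(z + 3)^2 * f(z)] as z -> -3
Step 3: (z + 3)^2 * f(z) = 15z - 13
Step 4: d/dz[15z - 13] = 15

15


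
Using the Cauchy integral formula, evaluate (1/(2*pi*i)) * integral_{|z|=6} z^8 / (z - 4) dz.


Step 1: f(z) = z^8, a = 4 is inside |z| = 6
Step 2: By Cauchy integral formula: (1/(2pi*i)) * integral = f(a)
Step 3: f(4) = 4^8 = 65536

65536


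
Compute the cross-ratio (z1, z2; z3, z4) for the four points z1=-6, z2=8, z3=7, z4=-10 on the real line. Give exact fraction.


Step 1: (z1-z3)(z2-z4) = (-13) * 18 = -234
Step 2: (z1-z4)(z2-z3) = 4 * 1 = 4
Step 3: Cross-ratio = -234/4 = -117/2

-117/2


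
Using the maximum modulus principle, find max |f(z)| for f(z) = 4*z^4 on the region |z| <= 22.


Step 1: On |z| = 22, |f(z)| = 4 * |z|^4 = 4 * 22^4
Step 2: By maximum modulus principle, maximum is on boundary.
Step 3: Maximum = 4 * 234256 = 937024

937024


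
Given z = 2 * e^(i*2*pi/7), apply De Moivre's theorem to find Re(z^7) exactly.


Step 1: By De Moivre's theorem, z^7 = 2^7 * e^(i*7*2*pi/7) = 128 * (cos(2*pi) + i*sin(2*pi))
Step 2: |z|^7 = 2^7 = 128
Step 3: Reduce the angle mod 2*pi: 2*pi - 2*pi = 0
Step 4: cos(0) = 1
Step 5: Re(z^7) = 128 * 1 = 128

128


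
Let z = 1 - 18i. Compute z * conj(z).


Step 1: conj(z) = 1 + 18i
Step 2: z * conj(z) = 1^2 + (-18)^2
Step 3: = 1 + 324 = 325

325


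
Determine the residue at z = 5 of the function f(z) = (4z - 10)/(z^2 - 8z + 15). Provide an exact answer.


Step 1: Q(z) = z^2 - 8z + 15 = (z - 5)(z - 3)
Step 2: Q'(z) = 2z - 8
Step 3: Q'(5) = 2, P(5) = 10
Step 4: Res = P(5)/Q'(5) = 10/2 = 5

5


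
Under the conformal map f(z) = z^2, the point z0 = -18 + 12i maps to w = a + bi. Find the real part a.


Step 1: z0 = -18 + 12i
Step 2: z0^2 = (-18)^2 - 12^2 - 432i
Step 3: real part = 324 - 144 = 180

180


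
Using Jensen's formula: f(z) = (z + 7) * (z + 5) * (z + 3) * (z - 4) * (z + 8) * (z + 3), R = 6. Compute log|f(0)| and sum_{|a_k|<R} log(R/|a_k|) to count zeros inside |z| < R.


Jensen's formula: (1/2pi)*integral log|f(Re^it)|dt = log|f(0)| + sum_{|a_k|<R} log(R/|a_k|)
Step 1: f(0) = 7 * 5 * 3 * (-4) * 8 * 3 = -10080
Step 2: log|f(0)| = log|-7| + log|-5| + log|-3| + log|4| + log|-8| + log|-3| = 9.2183
Step 3: Zeros inside |z| < 6: -5, -3, 4, -3
Step 4: Jensen sum = log(6/5) + log(6/3) + log(6/4) + log(6/3) = 1.9741
Step 5: n(R) = number of terms in the Jensen sum = count of zeros inside |z| < 6 = 4

4


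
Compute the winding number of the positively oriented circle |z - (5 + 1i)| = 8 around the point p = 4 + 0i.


Step 1: Center c = (5, 1), radius = 8
Step 2: |p - c|^2 = (-1)^2 + (-1)^2 = 2
Step 3: r^2 = 64
Step 4: |p-c| < r so winding number = 1

1


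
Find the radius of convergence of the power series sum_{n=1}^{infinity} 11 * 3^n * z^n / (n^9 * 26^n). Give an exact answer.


Step 1: General term a_n = 11 * 3^n / (n^9 * 26^n)
Step 2: By the root test, |a_n|^(1/n) = 11^(1/n) * 3 / (n^(9/n) * 26) -> 3/26 as n -> infinity (since 11^(1/n) -> 1 and n^(9/n) -> 1)
Step 3: R = 1/lim|a_n|^(1/n) = 26/3

26/3


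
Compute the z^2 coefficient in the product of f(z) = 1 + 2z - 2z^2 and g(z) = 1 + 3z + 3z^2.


Step 1: z^2 term in f*g comes from: (1)*(3z^2) + (2z)*(3z) + (-2z^2)*(1)
Step 2: = 3 + 6 - 2
Step 3: = 7

7


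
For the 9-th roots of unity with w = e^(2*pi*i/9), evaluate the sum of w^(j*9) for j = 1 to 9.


Step 1: The sum sum_{j=1}^{n} w^(k*j) equals n if n | k, else 0.
Step 2: Here n = 9, k = 9
Step 3: Does n divide k? 9 | 9 -> True
Step 4: Sum = 9

9


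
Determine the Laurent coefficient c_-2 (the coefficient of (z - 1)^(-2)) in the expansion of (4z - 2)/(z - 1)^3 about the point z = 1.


Step 1: Write the numerator in powers of (z - 1): 4z - 2 = 4(z - 1) + (4*1 - 2) = 4(z - 1) + 2
Step 2: Divide by (z - 1)^3: f(z) = 2(z - 1)^(-3) + 4(z - 1)^(-2)
Step 3: This finite sum is the Laurent series of f about z = 1.
Step 4: Coefficient of (z - 1)^(-2) = coefficient of (z - 1) in the re-centred numerator = 4

4


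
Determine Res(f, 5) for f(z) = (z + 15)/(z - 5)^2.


Step 1: Pole of order 2 at z = 5
Step 2: Res = lim d/dz [(z - 5)^2 * f(z)] as z -> 5
Step 3: (z - 5)^2 * f(z) = z + 15
Step 4: d/dz[z + 15] = 1

1


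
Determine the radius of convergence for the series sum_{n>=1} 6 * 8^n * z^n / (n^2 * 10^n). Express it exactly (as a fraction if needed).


Step 1: General term a_n = 6 * 8^n / (n^2 * 10^n)
Step 2: By the root test, |a_n|^(1/n) = 6^(1/n) * 8 / (n^(2/n) * 10) -> 8/10 as n -> infinity (since 6^(1/n) -> 1 and n^(2/n) -> 1)
Step 3: R = 1/lim|a_n|^(1/n) = 10/8 = 5/4

5/4


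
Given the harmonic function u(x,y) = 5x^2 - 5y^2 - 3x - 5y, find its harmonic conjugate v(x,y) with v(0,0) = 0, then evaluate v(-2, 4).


Step 1: v_x = -u_y = 10y + 5
Step 2: v_y = u_x = 10x - 3
Step 3: v = 10xy + 5x - 3y + C
Step 4: v(0,0) = 0 => C = 0
Step 5: v(-2, 4) = -102

-102


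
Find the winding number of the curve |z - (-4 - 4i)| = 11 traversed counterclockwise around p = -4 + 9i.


Step 1: Center c = (-4, -4), radius = 11
Step 2: |p - c|^2 = 0^2 + 13^2 = 169
Step 3: r^2 = 121
Step 4: |p-c| > r so winding number = 0

0


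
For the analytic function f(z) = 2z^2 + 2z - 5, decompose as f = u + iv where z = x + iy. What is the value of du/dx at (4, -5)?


Step 1: f(z) = 2(x+iy)^2 + 2(x+iy) - 5
Step 2: u = 2(x^2 - y^2) + 2x - 5
Step 3: u_x = 4x + 2
Step 4: At (4, -5): u_x = 16 + 2 = 18

18


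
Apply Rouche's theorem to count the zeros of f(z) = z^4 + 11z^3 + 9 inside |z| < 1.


Step 1: On |z| = 1 the three terms have sizes |z^4| = 1^4 = 1, |11z^3| = 11*1^3 = 11, |9| = 9
Step 2: The dominant term is g(z) = 11z^3; let h(z) = z^4 + 9 so f = g + h
Step 3: On |z| = 1: |g| = 11 and |h| <= 1 + 9 = 10
Step 4: Since 11 > 10, |h| < |g| on |z| = 1, so by Rouche f has the same number of zeros as g inside |z| < 1
Step 5: g(z) = 11z^3 has 3 zeros (at the origin, multiplicity 3) inside |z| < 1. Answer = 3

3


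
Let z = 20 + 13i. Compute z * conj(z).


Step 1: conj(z) = 20 - 13i
Step 2: z * conj(z) = 20^2 + 13^2
Step 3: = 400 + 169 = 569

569


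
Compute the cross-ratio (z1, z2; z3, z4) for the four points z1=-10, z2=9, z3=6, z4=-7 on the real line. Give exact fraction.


Step 1: (z1-z3)(z2-z4) = (-16) * 16 = -256
Step 2: (z1-z4)(z2-z3) = (-3) * 3 = -9
Step 3: Cross-ratio = 256/9 = 256/9

256/9


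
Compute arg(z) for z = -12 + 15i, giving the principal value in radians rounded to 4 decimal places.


Step 1: z = -12 + 15i
Step 2: arg(z) = atan2(15, -12)
Step 3: arg(z) = 2.2455

2.2455


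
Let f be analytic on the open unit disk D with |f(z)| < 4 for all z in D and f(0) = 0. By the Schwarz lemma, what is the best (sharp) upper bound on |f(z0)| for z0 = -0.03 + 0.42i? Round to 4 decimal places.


Step 1: g = f/4 maps D -> D with g(0) = 0, so by the Schwarz lemma |g(z)| <= |z|, i.e. |f(z)| <= 4|z|; this is sharp (f(z) = 4z).
Step 2: |z0|^2 = (-0.03)^2 + 0.42^2 = 0.1773
Step 3: |z0| = sqrt(0.1773) = 0.42107
Step 4: Best bound = 4 * |z0| = 4 * 0.42107 = 1.6843

1.6843


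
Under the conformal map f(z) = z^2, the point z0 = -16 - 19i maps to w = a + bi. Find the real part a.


Step 1: z0 = -16 - 19i
Step 2: z0^2 = (-16)^2 - (-19)^2 + 608i
Step 3: real part = 256 - 361 = -105

-105


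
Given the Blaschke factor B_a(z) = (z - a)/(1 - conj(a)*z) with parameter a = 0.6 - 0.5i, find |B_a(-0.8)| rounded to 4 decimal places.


Step 1: Numerator z0 - a = -0.8 - (0.6 - 0.5i) = -1.4 + 0.5i
Step 2: Denominator 1 - conj(a)*z0 = 1 - (0.6 + 0.5i)*(-0.8) = 1.48 + 0.4i
Step 3: |z0 - a|^2 = (-1.4)^2 + 0.5^2 = 2.21; |1 - conj(a)*z0|^2 = 1.48^2 + 0.4^2 = 2.3504
Step 4: |B_a(-0.8)| = sqrt(2.21 / 2.3504) = sqrt(0.940265)
Step 5: = 0.9697

0.9697


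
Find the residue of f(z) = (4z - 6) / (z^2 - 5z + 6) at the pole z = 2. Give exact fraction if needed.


Step 1: Q(z) = z^2 - 5z + 6 = (z - 2)(z - 3)
Step 2: Q'(z) = 2z - 5
Step 3: Q'(2) = -1, P(2) = 2
Step 4: Res = P(2)/Q'(2) = 2/(-1) = -2

-2


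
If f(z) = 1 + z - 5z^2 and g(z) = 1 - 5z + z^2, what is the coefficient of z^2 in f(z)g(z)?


Step 1: z^2 term in f*g comes from: (1)*(z^2) + (z)*(-5z) + (-5z^2)*(1)
Step 2: = 1 - 5 - 5
Step 3: = -9

-9


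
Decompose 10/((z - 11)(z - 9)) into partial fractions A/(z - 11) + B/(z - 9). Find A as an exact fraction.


Step 1: Multiply both sides by (z - 11) and set z = 11
Step 2: A = 10 / (11 - 9)
Step 3: A = 10 / 2
Step 4: A = 5

5


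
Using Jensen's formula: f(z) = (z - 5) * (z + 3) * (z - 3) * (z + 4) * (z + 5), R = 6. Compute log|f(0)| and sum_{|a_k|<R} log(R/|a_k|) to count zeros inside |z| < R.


Jensen's formula: (1/2pi)*integral log|f(Re^it)|dt = log|f(0)| + sum_{|a_k|<R} log(R/|a_k|)
Step 1: f(0) = (-5) * 3 * (-3) * 4 * 5 = 900
Step 2: log|f(0)| = log|5| + log|-3| + log|3| + log|-4| + log|-5| = 6.8024
Step 3: Zeros inside |z| < 6: 5, -3, 3, -4, -5
Step 4: Jensen sum = log(6/5) + log(6/3) + log(6/3) + log(6/4) + log(6/5) = 2.1564
Step 5: n(R) = number of terms in the Jensen sum = count of zeros inside |z| < 6 = 5

5


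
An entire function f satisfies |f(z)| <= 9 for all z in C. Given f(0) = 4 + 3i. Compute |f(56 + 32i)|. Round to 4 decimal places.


Step 1: By Liouville's theorem, a bounded entire function is constant.
Step 2: f(z) = f(0) = 4 + 3i for all z.
Step 3: |f(w)| = |4 + 3i| = sqrt(16 + 9)
Step 4: = 5.0

5.0


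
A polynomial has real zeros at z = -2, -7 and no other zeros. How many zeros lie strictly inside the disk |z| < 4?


Step 1: Check each root:
  z = -2: |-2| = 2 < 4
  z = -7: |-7| = 7 >= 4
Step 2: Count = 1

1


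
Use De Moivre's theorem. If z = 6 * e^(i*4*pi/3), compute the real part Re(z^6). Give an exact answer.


Step 1: By De Moivre's theorem, z^6 = 6^6 * e^(i*6*4*pi/3) = 46656 * (cos(8*pi) + i*sin(8*pi))
Step 2: |z|^6 = 6^6 = 46656
Step 3: Reduce the angle mod 2*pi: 8*pi - 8*pi = 0
Step 4: cos(0) = 1
Step 5: Re(z^6) = 46656 * 1 = 46656

46656


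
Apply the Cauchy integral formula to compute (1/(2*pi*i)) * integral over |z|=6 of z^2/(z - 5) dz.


Step 1: f(z) = z^2, a = 5 is inside |z| = 6
Step 2: By Cauchy integral formula: (1/(2pi*i)) * integral = f(a)
Step 3: f(5) = 5^2 = 25

25


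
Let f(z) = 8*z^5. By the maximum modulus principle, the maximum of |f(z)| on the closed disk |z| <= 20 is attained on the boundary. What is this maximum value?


Step 1: On |z| = 20, |f(z)| = 8 * |z|^5 = 8 * 20^5
Step 2: By maximum modulus principle, maximum is on boundary.
Step 3: Maximum = 8 * 3200000 = 25600000

25600000


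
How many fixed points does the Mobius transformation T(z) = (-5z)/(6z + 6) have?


Step 1: Fixed points satisfy T(z) = z
Step 2: 6z^2 + 11z = 0
Step 3: Discriminant = 11^2 - 4*6*0 = 121
Step 4: Number of fixed points = 2

2


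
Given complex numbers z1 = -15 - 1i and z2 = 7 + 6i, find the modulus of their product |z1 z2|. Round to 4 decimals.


Step 1: |z1| = sqrt((-15)^2 + (-1)^2) = sqrt(226)
Step 2: |z2| = sqrt(7^2 + 6^2) = sqrt(85)
Step 3: |z1*z2| = |z1|*|z2| = sqrt(226) * sqrt(85) = sqrt(226 * 85) = sqrt(19210)
Step 4: = 138.6001

138.6001


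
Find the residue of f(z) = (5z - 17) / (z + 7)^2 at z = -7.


Step 1: Pole of order 2 at z = -7
Step 2: Res = lim d/dz [(z + 7)^2 * f(z)] as z -> -7
Step 3: (z + 7)^2 * f(z) = 5z - 17
Step 4: d/dz[5z - 17] = 5

5


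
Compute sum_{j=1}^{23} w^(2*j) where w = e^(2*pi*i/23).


Step 1: The sum sum_{j=1}^{n} w^(k*j) equals n if n | k, else 0.
Step 2: Here n = 23, k = 2
Step 3: Does n divide k? 23 | 2 -> False
Step 4: Sum = 0

0


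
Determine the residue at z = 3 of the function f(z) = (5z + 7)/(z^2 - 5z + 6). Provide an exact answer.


Step 1: Q(z) = z^2 - 5z + 6 = (z - 3)(z - 2)
Step 2: Q'(z) = 2z - 5
Step 3: Q'(3) = 1, P(3) = 22
Step 4: Res = P(3)/Q'(3) = 22/1 = 22

22


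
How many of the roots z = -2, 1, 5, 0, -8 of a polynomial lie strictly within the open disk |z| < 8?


Step 1: Check each root:
  z = -2: |-2| = 2 < 8
  z = 1: |1| = 1 < 8
  z = 5: |5| = 5 < 8
  z = 0: |0| = 0 < 8
  z = -8: |-8| = 8 >= 8
Step 2: Count = 4

4


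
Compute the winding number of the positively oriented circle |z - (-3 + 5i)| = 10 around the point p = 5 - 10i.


Step 1: Center c = (-3, 5), radius = 10
Step 2: |p - c|^2 = 8^2 + (-15)^2 = 289
Step 3: r^2 = 100
Step 4: |p-c| > r so winding number = 0

0


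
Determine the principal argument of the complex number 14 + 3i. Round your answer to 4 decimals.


Step 1: z = 14 + 3i
Step 2: arg(z) = atan2(3, 14)
Step 3: arg(z) = 0.2111

0.2111


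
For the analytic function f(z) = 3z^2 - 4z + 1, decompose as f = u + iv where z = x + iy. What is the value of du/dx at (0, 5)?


Step 1: f(z) = 3(x+iy)^2 - 4(x+iy) + 1
Step 2: u = 3(x^2 - y^2) - 4x + 1
Step 3: u_x = 6x - 4
Step 4: At (0, 5): u_x = 0 - 4 = -4

-4


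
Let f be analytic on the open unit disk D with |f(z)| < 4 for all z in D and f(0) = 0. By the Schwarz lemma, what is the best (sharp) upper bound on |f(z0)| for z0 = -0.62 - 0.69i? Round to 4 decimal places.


Step 1: g = f/4 maps D -> D with g(0) = 0, so by the Schwarz lemma |g(z)| <= |z|, i.e. |f(z)| <= 4|z|; this is sharp (f(z) = 4z).
Step 2: |z0|^2 = (-0.62)^2 + (-0.69)^2 = 0.8605
Step 3: |z0| = sqrt(0.8605) = 0.927631
Step 4: Best bound = 4 * |z0| = 4 * 0.927631 = 3.7105

3.7105


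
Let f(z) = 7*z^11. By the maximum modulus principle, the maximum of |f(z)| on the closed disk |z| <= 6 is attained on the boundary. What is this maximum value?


Step 1: On |z| = 6, |f(z)| = 7 * |z|^11 = 7 * 6^11
Step 2: By maximum modulus principle, maximum is on boundary.
Step 3: Maximum = 7 * 362797056 = 2539579392

2539579392


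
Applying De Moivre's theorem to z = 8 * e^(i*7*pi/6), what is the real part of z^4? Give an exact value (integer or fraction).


Step 1: By De Moivre's theorem, z^4 = 8^4 * e^(i*4*7*pi/6) = 4096 * (cos(14*pi/3) + i*sin(14*pi/3))
Step 2: |z|^4 = 8^4 = 4096
Step 3: Reduce the angle mod 2*pi: 14*pi/3 - 4*pi = 2*pi/3
Step 4: cos(2*pi/3) = -1/2
Step 5: Re(z^4) = 4096 * (-1/2) = -2048

-2048


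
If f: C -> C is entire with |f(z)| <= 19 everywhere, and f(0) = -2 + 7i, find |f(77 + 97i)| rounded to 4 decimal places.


Step 1: By Liouville's theorem, a bounded entire function is constant.
Step 2: f(z) = f(0) = -2 + 7i for all z.
Step 3: |f(w)| = |-2 + 7i| = sqrt(4 + 49)
Step 4: = 7.2801

7.2801


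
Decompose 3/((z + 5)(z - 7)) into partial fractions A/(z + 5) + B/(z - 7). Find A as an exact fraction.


Step 1: Multiply both sides by (z + 5) and set z = -5
Step 2: A = 3 / (-5 - 7)
Step 3: A = 3 / (-12)
Step 4: A = -1/4

-1/4


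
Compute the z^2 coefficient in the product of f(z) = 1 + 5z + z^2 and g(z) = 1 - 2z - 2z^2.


Step 1: z^2 term in f*g comes from: (1)*(-2z^2) + (5z)*(-2z) + (z^2)*(1)
Step 2: = -2 - 10 + 1
Step 3: = -11

-11


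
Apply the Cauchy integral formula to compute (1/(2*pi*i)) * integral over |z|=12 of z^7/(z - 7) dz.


Step 1: f(z) = z^7, a = 7 is inside |z| = 12
Step 2: By Cauchy integral formula: (1/(2pi*i)) * integral = f(a)
Step 3: f(7) = 7^7 = 823543

823543


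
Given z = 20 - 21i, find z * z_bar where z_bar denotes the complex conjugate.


Step 1: conj(z) = 20 + 21i
Step 2: z * conj(z) = 20^2 + (-21)^2
Step 3: = 400 + 441 = 841

841


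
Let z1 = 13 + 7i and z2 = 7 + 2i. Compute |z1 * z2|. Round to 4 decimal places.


Step 1: |z1| = sqrt(13^2 + 7^2) = sqrt(218)
Step 2: |z2| = sqrt(7^2 + 2^2) = sqrt(53)
Step 3: |z1*z2| = |z1|*|z2| = sqrt(218) * sqrt(53) = sqrt(218 * 53) = sqrt(11554)
Step 4: = 107.4895

107.4895


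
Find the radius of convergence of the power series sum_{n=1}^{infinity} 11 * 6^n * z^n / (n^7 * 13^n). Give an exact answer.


Step 1: General term a_n = 11 * 6^n / (n^7 * 13^n)
Step 2: By the root test, |a_n|^(1/n) = 11^(1/n) * 6 / (n^(7/n) * 13) -> 6/13 as n -> infinity (since 11^(1/n) -> 1 and n^(7/n) -> 1)
Step 3: R = 1/lim|a_n|^(1/n) = 13/6

13/6


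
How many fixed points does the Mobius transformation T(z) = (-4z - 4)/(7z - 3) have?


Step 1: Fixed points satisfy T(z) = z
Step 2: 7z^2 + z + 4 = 0
Step 3: Discriminant = 1^2 - 4*7*4 = -111
Step 4: Number of fixed points = 2

2


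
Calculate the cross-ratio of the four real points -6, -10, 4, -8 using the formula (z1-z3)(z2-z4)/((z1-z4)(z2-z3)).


Step 1: (z1-z3)(z2-z4) = (-10) * (-2) = 20
Step 2: (z1-z4)(z2-z3) = 2 * (-14) = -28
Step 3: Cross-ratio = -20/28 = -5/7

-5/7


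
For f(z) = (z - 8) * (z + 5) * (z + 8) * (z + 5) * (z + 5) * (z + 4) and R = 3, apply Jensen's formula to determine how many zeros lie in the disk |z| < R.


Jensen's formula: (1/2pi)*integral log|f(Re^it)|dt = log|f(0)| + sum_{|a_k|<R} log(R/|a_k|)
Step 1: f(0) = (-8) * 5 * 8 * 5 * 5 * 4 = -32000
Step 2: log|f(0)| = log|8| + log|-5| + log|-8| + log|-5| + log|-5| + log|-4| = 10.3735
Step 3: Zeros inside |z| < 3: none
Step 4: Jensen sum = (empty sum) = 0
Step 5: n(R) = number of terms in the Jensen sum = count of zeros inside |z| < 3 = 0

0
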